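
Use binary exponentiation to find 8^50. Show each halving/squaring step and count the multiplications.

Computing 8^50 by squaring (build up from 8^1; each line after the first costs one multiplication):

8^1 = 8
8^2 = (8^1)^2 = 8^2 = 64
8^3 = 8 * 8^2 = 8 * 64 = 512
8^6 = (8^3)^2 = 512^2 = 262144
8^12 = (8^6)^2 = 262144^2 = 68719476736
8^24 = (8^12)^2 = 68719476736^2 = 4722366482869645213696
8^25 = 8 * 8^24 = 8 * 4722366482869645213696 = 37778931862957161709568
8^50 = (8^25)^2 = 37778931862957161709568^2 = 1427247692705959881058285969449495136382746624

Result: 1427247692705959881058285969449495136382746624
Multiplications needed: 7 (7 lines after 8^1)

8^50 = 1427247692705959881058285969449495136382746624. Using exponentiation by squaring, this requires 7 multiplications. The key idea: if the exponent is even, square the half-power; if odd, multiply by the base once.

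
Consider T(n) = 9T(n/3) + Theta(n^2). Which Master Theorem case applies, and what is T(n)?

Master Theorem for T(n) = 9T(n/3) + O(n^2):

a = 9, b = 3, c = 2
log_b(a) = log_3(9) = 2.0000

Case 2: c = 2 = log_3(9) = 2.0000
T(n) = O(n^2 log n) = O(n^2 log n)

For T(n) = 9T(n/3) + O(n^2): log_3(9) = 2.0000. This is Case 2 of the Master Theorem (c = log_b(a), equal work at all levels), giving O(n^2 log n).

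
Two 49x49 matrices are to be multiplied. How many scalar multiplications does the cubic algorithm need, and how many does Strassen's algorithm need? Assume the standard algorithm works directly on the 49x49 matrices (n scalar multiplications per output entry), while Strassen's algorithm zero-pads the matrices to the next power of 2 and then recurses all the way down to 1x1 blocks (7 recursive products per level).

Matrix multiplication for 49x49 matrices:

Strassen's algorithm requires power-of-2 dimensions. Pad 49x49 to 64x64 (next power of 2).

Standard algorithm: 49^3 = 117649 multiplications
Strassen's algorithm: 7^(log2(64)) = 7^6 = 117649 multiplications
Savings: 117649 - 117649 = 0 multiplications

Standard: 117649 multiplications (49^3). Strassen: 117649 multiplications (7^6, after padding to 64x64). Strassen reduces 8 recursive multiplications to 7 at each level.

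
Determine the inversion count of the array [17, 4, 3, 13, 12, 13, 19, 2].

Finding inversions in [17, 4, 3, 13, 12, 13, 19, 2]:

(0, 1): arr[0]=17 > arr[1]=4
(0, 2): arr[0]=17 > arr[2]=3
(0, 3): arr[0]=17 > arr[3]=13
(0, 4): arr[0]=17 > arr[4]=12
(0, 5): arr[0]=17 > arr[5]=13
(0, 7): arr[0]=17 > arr[7]=2
(1, 2): arr[1]=4 > arr[2]=3
(1, 7): arr[1]=4 > arr[7]=2
(2, 7): arr[2]=3 > arr[7]=2
(3, 4): arr[3]=13 > arr[4]=12
(3, 7): arr[3]=13 > arr[7]=2
(4, 7): arr[4]=12 > arr[7]=2
(5, 7): arr[5]=13 > arr[7]=2
(6, 7): arr[6]=19 > arr[7]=2

Total inversions: 14

The array has 14 inversion(s): (0,1), (0,2), (0,3), (0,4), (0,5), (0,7), (1,2), (1,7), (2,7), (3,4), (3,7), (4,7), (5,7), (6,7). Each pair (i,j) satisfies i < j and arr[i] > arr[j].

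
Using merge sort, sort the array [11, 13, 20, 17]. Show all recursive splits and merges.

Merge sort trace:

Split: [11, 13, 20, 17] -> [11, 13] and [20, 17]
  Split: [11, 13] -> [11] and [13]
  Merge: [11] + [13] -> [11, 13]
  Split: [20, 17] -> [20] and [17]
  Merge: [20] + [17] -> [17, 20]
Merge: [11, 13] + [17, 20] -> [11, 13, 17, 20]

Final sorted array: [11, 13, 17, 20]

The merge sort proceeds by recursively splitting the array and merging sorted halves.
After all merges, the sorted array is [11, 13, 17, 20].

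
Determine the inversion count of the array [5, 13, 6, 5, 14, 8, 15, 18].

Finding inversions in [5, 13, 6, 5, 14, 8, 15, 18]:

(1, 2): arr[1]=13 > arr[2]=6
(1, 3): arr[1]=13 > arr[3]=5
(1, 5): arr[1]=13 > arr[5]=8
(2, 3): arr[2]=6 > arr[3]=5
(4, 5): arr[4]=14 > arr[5]=8

Total inversions: 5

The array has 5 inversion(s): (1,2), (1,3), (1,5), (2,3), (4,5). Each pair (i,j) satisfies i < j and arr[i] > arr[j].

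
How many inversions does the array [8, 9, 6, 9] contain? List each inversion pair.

Finding inversions in [8, 9, 6, 9]:

(0, 2): arr[0]=8 > arr[2]=6
(1, 2): arr[1]=9 > arr[2]=6

Total inversions: 2

The array has 2 inversion(s): (0,2), (1,2). Each pair (i,j) satisfies i < j and arr[i] > arr[j].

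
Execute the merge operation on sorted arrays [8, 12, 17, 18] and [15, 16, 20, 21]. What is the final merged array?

Merging process:

Compare 8 vs 15: take 8 from left. Merged: [8]
Compare 12 vs 15: take 12 from left. Merged: [8, 12]
Compare 17 vs 15: take 15 from right. Merged: [8, 12, 15]
Compare 17 vs 16: take 16 from right. Merged: [8, 12, 15, 16]
Compare 17 vs 20: take 17 from left. Merged: [8, 12, 15, 16, 17]
Compare 18 vs 20: take 18 from left. Merged: [8, 12, 15, 16, 17, 18]
Append remaining from right: [20, 21]. Merged: [8, 12, 15, 16, 17, 18, 20, 21]

Final merged array: [8, 12, 15, 16, 17, 18, 20, 21]
Total comparisons: 6

The merged array is [8, 12, 15, 16, 17, 18, 20, 21], requiring 6 comparisons. The merge step runs in O(n) time where n is the total number of elements.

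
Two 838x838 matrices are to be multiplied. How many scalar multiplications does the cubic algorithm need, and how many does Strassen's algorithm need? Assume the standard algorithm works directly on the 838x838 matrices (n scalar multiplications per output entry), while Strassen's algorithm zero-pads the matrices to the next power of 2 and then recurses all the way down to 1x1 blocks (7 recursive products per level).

Matrix multiplication for 838x838 matrices:

Strassen's algorithm requires power-of-2 dimensions. Pad 838x838 to 1024x1024 (next power of 2).

Standard algorithm: 838^3 = 588480472 multiplications
Strassen's algorithm: 7^(log2(1024)) = 7^10 = 282475249 multiplications
Savings: 588480472 - 282475249 = 306005223 multiplications

Standard: 588480472 multiplications (838^3). Strassen: 282475249 multiplications (7^10, after padding to 1024x1024). Strassen reduces 8 recursive multiplications to 7 at each level.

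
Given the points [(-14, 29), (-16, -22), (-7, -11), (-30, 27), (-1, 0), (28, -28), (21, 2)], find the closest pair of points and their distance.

Computing all pairwise distances among 7 points:

d((-14, 29), (-16, -22)) = 51.0392
d((-14, 29), (-7, -11)) = 40.6079
d((-14, 29), (-30, 27)) = 16.1245
d((-14, 29), (-1, 0)) = 31.7805
d((-14, 29), (28, -28)) = 70.8025
d((-14, 29), (21, 2)) = 44.2041
d((-16, -22), (-7, -11)) = 14.2127
d((-16, -22), (-30, 27)) = 50.9608
d((-16, -22), (-1, 0)) = 26.6271
d((-16, -22), (28, -28)) = 44.4072
d((-16, -22), (21, 2)) = 44.1022
d((-7, -11), (-30, 27)) = 44.4185
d((-7, -11), (-1, 0)) = 12.53 <-- minimum
d((-7, -11), (28, -28)) = 38.9102
d((-7, -11), (21, 2)) = 30.8707
d((-30, 27), (-1, 0)) = 39.6232
d((-30, 27), (28, -28)) = 79.9312
d((-30, 27), (21, 2)) = 56.7979
d((-1, 0), (28, -28)) = 40.3113
d((-1, 0), (21, 2)) = 22.0907
d((28, -28), (21, 2)) = 30.8058

Closest pair: (-7, -11) and (-1, 0) with distance 12.53

The closest pair is (-7, -11) and (-1, 0) with Euclidean distance 12.53. For 7 points, brute-force pairwise comparison is shown above. For large n, the divide-and-conquer algorithm (sort by x, recurse on halves, check the dividing strip) achieves O(n log n).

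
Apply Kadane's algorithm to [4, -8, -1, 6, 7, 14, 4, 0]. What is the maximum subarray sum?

Using Kadane's algorithm on [4, -8, -1, 6, 7, 14, 4, 0]:

Scanning through the array:
Position 1 (value -8): max_ending_here = -4, max_so_far = 4
Position 2 (value -1): max_ending_here = -1, max_so_far = 4
Position 3 (value 6): max_ending_here = 6, max_so_far = 6
Position 4 (value 7): max_ending_here = 13, max_so_far = 13
Position 5 (value 14): max_ending_here = 27, max_so_far = 27
Position 6 (value 4): max_ending_here = 31, max_so_far = 31
Position 7 (value 0): max_ending_here = 31, max_so_far = 31

Maximum subarray: [6, 7, 14, 4]
Maximum sum: 31

The maximum subarray is [6, 7, 14, 4] with sum 31. This subarray runs from index 3 to index 6.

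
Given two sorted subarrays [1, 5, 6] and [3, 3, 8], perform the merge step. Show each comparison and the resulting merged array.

Merging process:

Compare 1 vs 3: take 1 from left. Merged: [1]
Compare 5 vs 3: take 3 from right. Merged: [1, 3]
Compare 5 vs 3: take 3 from right. Merged: [1, 3, 3]
Compare 5 vs 8: take 5 from left. Merged: [1, 3, 3, 5]
Compare 6 vs 8: take 6 from left. Merged: [1, 3, 3, 5, 6]
Append remaining from right: [8]. Merged: [1, 3, 3, 5, 6, 8]

Final merged array: [1, 3, 3, 5, 6, 8]
Total comparisons: 5

The merged array is [1, 3, 3, 5, 6, 8], requiring 5 comparisons. The merge step runs in O(n) time where n is the total number of elements.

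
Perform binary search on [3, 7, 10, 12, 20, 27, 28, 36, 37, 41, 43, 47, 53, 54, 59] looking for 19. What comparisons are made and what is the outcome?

Binary search for 19 in [3, 7, 10, 12, 20, 27, 28, 36, 37, 41, 43, 47, 53, 54, 59]:

lo=0, hi=14, mid=7, arr[mid]=36 -> 36 > 19, search left half
lo=0, hi=6, mid=3, arr[mid]=12 -> 12 < 19, search right half
lo=4, hi=6, mid=5, arr[mid]=27 -> 27 > 19, search left half
lo=4, hi=4, mid=4, arr[mid]=20 -> 20 > 19, search left half
lo=4 > hi=3, target 19 not found

Binary search determines that 19 is not in the array after 4 comparisons. The search space was exhausted without finding the target.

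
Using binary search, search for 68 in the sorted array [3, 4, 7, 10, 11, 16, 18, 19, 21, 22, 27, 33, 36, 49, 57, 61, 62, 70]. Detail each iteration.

Binary search for 68 in [3, 4, 7, 10, 11, 16, 18, 19, 21, 22, 27, 33, 36, 49, 57, 61, 62, 70]:

lo=0, hi=17, mid=8, arr[mid]=21 -> 21 < 68, search right half
lo=9, hi=17, mid=13, arr[mid]=49 -> 49 < 68, search right half
lo=14, hi=17, mid=15, arr[mid]=61 -> 61 < 68, search right half
lo=16, hi=17, mid=16, arr[mid]=62 -> 62 < 68, search right half
lo=17, hi=17, mid=17, arr[mid]=70 -> 70 > 68, search left half
lo=17 > hi=16, target 68 not found

Binary search determines that 68 is not in the array after 5 comparisons. The search space was exhausted without finding the target.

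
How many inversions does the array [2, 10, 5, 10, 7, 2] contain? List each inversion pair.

Finding inversions in [2, 10, 5, 10, 7, 2]:

(1, 2): arr[1]=10 > arr[2]=5
(1, 4): arr[1]=10 > arr[4]=7
(1, 5): arr[1]=10 > arr[5]=2
(2, 5): arr[2]=5 > arr[5]=2
(3, 4): arr[3]=10 > arr[4]=7
(3, 5): arr[3]=10 > arr[5]=2
(4, 5): arr[4]=7 > arr[5]=2

Total inversions: 7

The array has 7 inversion(s): (1,2), (1,4), (1,5), (2,5), (3,4), (3,5), (4,5). Each pair (i,j) satisfies i < j and arr[i] > arr[j].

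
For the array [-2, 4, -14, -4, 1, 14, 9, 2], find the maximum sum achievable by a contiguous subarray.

Using Kadane's algorithm on [-2, 4, -14, -4, 1, 14, 9, 2]:

Scanning through the array:
Position 1 (value 4): max_ending_here = 4, max_so_far = 4
Position 2 (value -14): max_ending_here = -10, max_so_far = 4
Position 3 (value -4): max_ending_here = -4, max_so_far = 4
Position 4 (value 1): max_ending_here = 1, max_so_far = 4
Position 5 (value 14): max_ending_here = 15, max_so_far = 15
Position 6 (value 9): max_ending_here = 24, max_so_far = 24
Position 7 (value 2): max_ending_here = 26, max_so_far = 26

Maximum subarray: [1, 14, 9, 2]
Maximum sum: 26

The maximum subarray is [1, 14, 9, 2] with sum 26. This subarray runs from index 4 to index 7.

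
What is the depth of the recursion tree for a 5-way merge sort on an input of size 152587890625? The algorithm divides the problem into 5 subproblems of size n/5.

For divide and conquer with division factor 5:

Problem sizes at each level:
Level 0: 152587890625
Level 1: 30517578125
Level 2: 6103515625
Level 3: 1220703125
Level 4: 244140625
Level 5: 48828125
Level 6: 9765625
Level 7: 1953125
Level 8: 390625
Level 9: 78125
Level 10: 15625
Level 11: 3125
Level 12: 625
Level 13: 125
Level 14: 25
Level 15: 5
Level 16: 1

The root is level 0 and the size-1 base case is level 16 (the tree spans levels 0 through 16, i.e. 17 levels counting the root), so the depth is the number of divisions: log_5(152587890625) = 16

The recursion tree depth is log_5(152587890625) = 16. At each level, the problem size is divided by 5, so it takes 16 divisions to reduce to a base case of size 1. The algorithm makes 5 recursive calls at each level.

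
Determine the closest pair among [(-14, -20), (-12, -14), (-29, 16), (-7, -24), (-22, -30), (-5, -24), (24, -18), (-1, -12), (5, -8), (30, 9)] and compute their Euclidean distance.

Computing all pairwise distances among 10 points:

d((-14, -20), (-12, -14)) = 6.3246
d((-14, -20), (-29, 16)) = 39.0
d((-14, -20), (-7, -24)) = 8.0623
d((-14, -20), (-22, -30)) = 12.8062
d((-14, -20), (-5, -24)) = 9.8489
d((-14, -20), (24, -18)) = 38.0526
d((-14, -20), (-1, -12)) = 15.2643
d((-14, -20), (5, -8)) = 22.4722
d((-14, -20), (30, 9)) = 52.6972
d((-12, -14), (-29, 16)) = 34.4819
d((-12, -14), (-7, -24)) = 11.1803
d((-12, -14), (-22, -30)) = 18.868
d((-12, -14), (-5, -24)) = 12.2066
d((-12, -14), (24, -18)) = 36.2215
d((-12, -14), (-1, -12)) = 11.1803
d((-12, -14), (5, -8)) = 18.0278
d((-12, -14), (30, 9)) = 47.8853
d((-29, 16), (-7, -24)) = 45.6508
d((-29, 16), (-22, -30)) = 46.5296
d((-29, 16), (-5, -24)) = 46.6476
d((-29, 16), (24, -18)) = 62.9682
d((-29, 16), (-1, -12)) = 39.598
d((-29, 16), (5, -8)) = 41.6173
d((-29, 16), (30, 9)) = 59.4138
d((-7, -24), (-22, -30)) = 16.1555
d((-7, -24), (-5, -24)) = 2.0 <-- minimum
d((-7, -24), (24, -18)) = 31.5753
d((-7, -24), (-1, -12)) = 13.4164
d((-7, -24), (5, -8)) = 20.0
d((-7, -24), (30, 9)) = 49.5782
d((-22, -30), (-5, -24)) = 18.0278
d((-22, -30), (24, -18)) = 47.5395
d((-22, -30), (-1, -12)) = 27.6586
d((-22, -30), (5, -8)) = 34.8281
d((-22, -30), (30, 9)) = 65.0
d((-5, -24), (24, -18)) = 29.6142
d((-5, -24), (-1, -12)) = 12.6491
d((-5, -24), (5, -8)) = 18.868
d((-5, -24), (30, 9)) = 48.1041
d((24, -18), (-1, -12)) = 25.7099
d((24, -18), (5, -8)) = 21.4709
d((24, -18), (30, 9)) = 27.6586
d((-1, -12), (5, -8)) = 7.2111
d((-1, -12), (30, 9)) = 37.4433
d((5, -8), (30, 9)) = 30.2324

Closest pair: (-7, -24) and (-5, -24) with distance 2.0

The closest pair is (-7, -24) and (-5, -24) with Euclidean distance 2.0. For 10 points, brute-force pairwise comparison is shown above. For large n, the divide-and-conquer algorithm (sort by x, recurse on halves, check the dividing strip) achieves O(n log n).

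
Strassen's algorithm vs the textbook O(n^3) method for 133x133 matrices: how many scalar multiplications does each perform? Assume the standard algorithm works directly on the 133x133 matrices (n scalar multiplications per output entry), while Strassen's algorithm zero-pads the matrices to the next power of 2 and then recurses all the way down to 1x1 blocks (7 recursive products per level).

Matrix multiplication for 133x133 matrices:

Strassen's algorithm requires power-of-2 dimensions. Pad 133x133 to 256x256 (next power of 2).

Standard algorithm: 133^3 = 2352637 multiplications
Strassen's algorithm: 7^(log2(256)) = 7^8 = 5764801 multiplications
Difference: 2352637 - 5764801 = -3412164 (Strassen uses MORE here due to padding overhead — for small or just-over-power-of-2 n, padding can outweigh the per-level savings)

Standard: 2352637 multiplications (133^3). Strassen: 5764801 multiplications (7^8, after padding to 256x256). Strassen reduces 8 recursive multiplications to 7 at each level.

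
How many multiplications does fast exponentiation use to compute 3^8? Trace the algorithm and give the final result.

Computing 3^8 by squaring (build up from 3^1; each line after the first costs one multiplication):

3^1 = 3
3^2 = (3^1)^2 = 3^2 = 9
3^4 = (3^2)^2 = 9^2 = 81
3^8 = (3^4)^2 = 81^2 = 6561

Result: 6561
Multiplications needed: 3 (3 lines after 3^1)

3^8 = 6561. Using exponentiation by squaring, this requires 3 multiplications. The key idea: if the exponent is even, square the half-power; if odd, multiply by the base once.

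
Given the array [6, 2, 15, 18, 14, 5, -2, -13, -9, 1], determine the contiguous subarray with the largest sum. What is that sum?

Using Kadane's algorithm on [6, 2, 15, 18, 14, 5, -2, -13, -9, 1]:

Scanning through the array:
Position 1 (value 2): max_ending_here = 8, max_so_far = 8
Position 2 (value 15): max_ending_here = 23, max_so_far = 23
Position 3 (value 18): max_ending_here = 41, max_so_far = 41
Position 4 (value 14): max_ending_here = 55, max_so_far = 55
Position 5 (value 5): max_ending_here = 60, max_so_far = 60
Position 6 (value -2): max_ending_here = 58, max_so_far = 60
Position 7 (value -13): max_ending_here = 45, max_so_far = 60
Position 8 (value -9): max_ending_here = 36, max_so_far = 60
Position 9 (value 1): max_ending_here = 37, max_so_far = 60

Maximum subarray: [6, 2, 15, 18, 14, 5]
Maximum sum: 60

The maximum subarray is [6, 2, 15, 18, 14, 5] with sum 60. This subarray runs from index 0 to index 5.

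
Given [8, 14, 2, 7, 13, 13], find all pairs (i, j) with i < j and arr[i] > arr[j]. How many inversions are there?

Finding inversions in [8, 14, 2, 7, 13, 13]:

(0, 2): arr[0]=8 > arr[2]=2
(0, 3): arr[0]=8 > arr[3]=7
(1, 2): arr[1]=14 > arr[2]=2
(1, 3): arr[1]=14 > arr[3]=7
(1, 4): arr[1]=14 > arr[4]=13
(1, 5): arr[1]=14 > arr[5]=13

Total inversions: 6

The array has 6 inversion(s): (0,2), (0,3), (1,2), (1,3), (1,4), (1,5). Each pair (i,j) satisfies i < j and arr[i] > arr[j].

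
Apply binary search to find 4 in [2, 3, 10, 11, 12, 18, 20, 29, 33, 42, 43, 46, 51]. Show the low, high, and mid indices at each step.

Binary search for 4 in [2, 3, 10, 11, 12, 18, 20, 29, 33, 42, 43, 46, 51]:

lo=0, hi=12, mid=6, arr[mid]=20 -> 20 > 4, search left half
lo=0, hi=5, mid=2, arr[mid]=10 -> 10 > 4, search left half
lo=0, hi=1, mid=0, arr[mid]=2 -> 2 < 4, search right half
lo=1, hi=1, mid=1, arr[mid]=3 -> 3 < 4, search right half
lo=2 > hi=1, target 4 not found

Binary search determines that 4 is not in the array after 4 comparisons. The search space was exhausted without finding the target.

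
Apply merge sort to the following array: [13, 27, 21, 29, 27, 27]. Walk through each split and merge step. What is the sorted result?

Merge sort trace:

Split: [13, 27, 21, 29, 27, 27] -> [13, 27, 21] and [29, 27, 27]
  Split: [13, 27, 21] -> [13] and [27, 21]
    Split: [27, 21] -> [27] and [21]
    Merge: [27] + [21] -> [21, 27]
  Merge: [13] + [21, 27] -> [13, 21, 27]
  Split: [29, 27, 27] -> [29] and [27, 27]
    Split: [27, 27] -> [27] and [27]
    Merge: [27] + [27] -> [27, 27]
  Merge: [29] + [27, 27] -> [27, 27, 29]
Merge: [13, 21, 27] + [27, 27, 29] -> [13, 21, 27, 27, 27, 29]

Final sorted array: [13, 21, 27, 27, 27, 29]

The merge sort proceeds by recursively splitting the array and merging sorted halves.
After all merges, the sorted array is [13, 21, 27, 27, 27, 29].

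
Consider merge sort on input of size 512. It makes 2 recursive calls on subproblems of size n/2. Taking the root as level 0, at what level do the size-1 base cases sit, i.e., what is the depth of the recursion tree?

For divide and conquer with division factor 2:

Problem sizes at each level:
Level 0: 512
Level 1: 256
Level 2: 128
Level 3: 64
Level 4: 32
Level 5: 16
Level 6: 8
Level 7: 4
Level 8: 2
Level 9: 1

The root is level 0 and the size-1 base case is level 9 (the tree spans levels 0 through 9, i.e. 10 levels counting the root), so the depth is the number of divisions: log_2(512) = 9

The recursion tree depth is log_2(512) = 9. At each level, the problem size is divided by 2, so it takes 9 divisions to reduce to a base case of size 1. The algorithm makes 2 recursive calls at each level.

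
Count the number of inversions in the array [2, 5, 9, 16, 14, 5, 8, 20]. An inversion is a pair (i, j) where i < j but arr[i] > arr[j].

Finding inversions in [2, 5, 9, 16, 14, 5, 8, 20]:

(2, 5): arr[2]=9 > arr[5]=5
(2, 6): arr[2]=9 > arr[6]=8
(3, 4): arr[3]=16 > arr[4]=14
(3, 5): arr[3]=16 > arr[5]=5
(3, 6): arr[3]=16 > arr[6]=8
(4, 5): arr[4]=14 > arr[5]=5
(4, 6): arr[4]=14 > arr[6]=8

Total inversions: 7

The array has 7 inversion(s): (2,5), (2,6), (3,4), (3,5), (3,6), (4,5), (4,6). Each pair (i,j) satisfies i < j and arr[i] > arr[j].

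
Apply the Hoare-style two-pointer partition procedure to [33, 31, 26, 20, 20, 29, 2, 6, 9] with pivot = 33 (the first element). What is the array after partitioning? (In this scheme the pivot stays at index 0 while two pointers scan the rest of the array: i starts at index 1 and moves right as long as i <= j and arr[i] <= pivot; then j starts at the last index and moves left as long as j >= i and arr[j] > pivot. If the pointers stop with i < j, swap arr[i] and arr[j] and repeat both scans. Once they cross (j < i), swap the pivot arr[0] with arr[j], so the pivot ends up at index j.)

Hoare-style two-pointer partition with pivot = 33:

Initial array: [33, 31, 26, 20, 20, 29, 2, 6, 9]

Pointers start at i = 1, j = 8.
i ends at 9, j ends at 8: the pointers have crossed (j < i), so scanning stops.

Swap pivot arr[0] with arr[8] to place pivot at position 8: [9, 31, 26, 20, 20, 29, 2, 6, 33]
Pivot position: 8

After partitioning with pivot 33, the array becomes [9, 31, 26, 20, 20, 29, 2, 6, 33]. The pivot is placed at index 8. All elements to the left of the pivot are <= 33, and all elements to the right are > 33.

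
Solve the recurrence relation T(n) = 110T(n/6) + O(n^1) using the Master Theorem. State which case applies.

Master Theorem for T(n) = 110T(n/6) + O(n^1):

a = 110, b = 6, c = 1
log_b(a) = log_6(110) = 2.6234

Case 1: c = 1 < log_6(110) = 2.6234
T(n) = O(n^(log_6 110))

For T(n) = 110T(n/6) + O(n^1): log_6(110) = 2.6234. This is Case 1 of the Master Theorem (c < log_b(a), work dominated by leaves), giving O(n^(log_6 110)).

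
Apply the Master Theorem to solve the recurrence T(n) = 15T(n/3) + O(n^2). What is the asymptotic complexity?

Master Theorem for T(n) = 15T(n/3) + O(n^2):

a = 15, b = 3, c = 2
log_b(a) = log_3(15) = 2.4650

Case 1: c = 2 < log_3(15) = 2.4650
T(n) = O(n^(log_3 15))

For T(n) = 15T(n/3) + O(n^2): log_3(15) = 2.4650. This is Case 1 of the Master Theorem (c < log_b(a), work dominated by leaves), giving O(n^(log_3 15)).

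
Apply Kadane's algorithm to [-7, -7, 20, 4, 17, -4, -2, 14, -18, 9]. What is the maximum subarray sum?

Using Kadane's algorithm on [-7, -7, 20, 4, 17, -4, -2, 14, -18, 9]:

Scanning through the array:
Position 1 (value -7): max_ending_here = -7, max_so_far = -7
Position 2 (value 20): max_ending_here = 20, max_so_far = 20
Position 3 (value 4): max_ending_here = 24, max_so_far = 24
Position 4 (value 17): max_ending_here = 41, max_so_far = 41
Position 5 (value -4): max_ending_here = 37, max_so_far = 41
Position 6 (value -2): max_ending_here = 35, max_so_far = 41
Position 7 (value 14): max_ending_here = 49, max_so_far = 49
Position 8 (value -18): max_ending_here = 31, max_so_far = 49
Position 9 (value 9): max_ending_here = 40, max_so_far = 49

Maximum subarray: [20, 4, 17, -4, -2, 14]
Maximum sum: 49

The maximum subarray is [20, 4, 17, -4, -2, 14] with sum 49. This subarray runs from index 2 to index 7.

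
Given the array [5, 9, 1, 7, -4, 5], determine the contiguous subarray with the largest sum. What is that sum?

Using Kadane's algorithm on [5, 9, 1, 7, -4, 5]:

Scanning through the array:
Position 1 (value 9): max_ending_here = 14, max_so_far = 14
Position 2 (value 1): max_ending_here = 15, max_so_far = 15
Position 3 (value 7): max_ending_here = 22, max_so_far = 22
Position 4 (value -4): max_ending_here = 18, max_so_far = 22
Position 5 (value 5): max_ending_here = 23, max_so_far = 23

Maximum subarray: [5, 9, 1, 7, -4, 5]
Maximum sum: 23

The maximum subarray is [5, 9, 1, 7, -4, 5] with sum 23. This subarray runs from index 0 to index 5.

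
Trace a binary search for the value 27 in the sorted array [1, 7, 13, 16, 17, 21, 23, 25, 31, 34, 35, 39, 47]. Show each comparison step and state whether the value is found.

Binary search for 27 in [1, 7, 13, 16, 17, 21, 23, 25, 31, 34, 35, 39, 47]:

lo=0, hi=12, mid=6, arr[mid]=23 -> 23 < 27, search right half
lo=7, hi=12, mid=9, arr[mid]=34 -> 34 > 27, search left half
lo=7, hi=8, mid=7, arr[mid]=25 -> 25 < 27, search right half
lo=8, hi=8, mid=8, arr[mid]=31 -> 31 > 27, search left half
lo=8 > hi=7, target 27 not found

Binary search determines that 27 is not in the array after 4 comparisons. The search space was exhausted without finding the target.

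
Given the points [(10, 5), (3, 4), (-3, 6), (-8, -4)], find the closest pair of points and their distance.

Computing all pairwise distances among 4 points:

d((10, 5), (3, 4)) = 7.0711
d((10, 5), (-3, 6)) = 13.0384
d((10, 5), (-8, -4)) = 20.1246
d((3, 4), (-3, 6)) = 6.3246 <-- minimum
d((3, 4), (-8, -4)) = 13.6015
d((-3, 6), (-8, -4)) = 11.1803

Closest pair: (3, 4) and (-3, 6) with distance 6.3246

The closest pair is (3, 4) and (-3, 6) with Euclidean distance 6.3246. For 4 points, brute-force pairwise comparison is shown above. For large n, the divide-and-conquer algorithm (sort by x, recurse on halves, check the dividing strip) achieves O(n log n).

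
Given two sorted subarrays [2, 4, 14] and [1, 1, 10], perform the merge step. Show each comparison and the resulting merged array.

Merging process:

Compare 2 vs 1: take 1 from right. Merged: [1]
Compare 2 vs 1: take 1 from right. Merged: [1, 1]
Compare 2 vs 10: take 2 from left. Merged: [1, 1, 2]
Compare 4 vs 10: take 4 from left. Merged: [1, 1, 2, 4]
Compare 14 vs 10: take 10 from right. Merged: [1, 1, 2, 4, 10]
Append remaining from left: [14]. Merged: [1, 1, 2, 4, 10, 14]

Final merged array: [1, 1, 2, 4, 10, 14]
Total comparisons: 5

The merged array is [1, 1, 2, 4, 10, 14], requiring 5 comparisons. The merge step runs in O(n) time where n is the total number of elements.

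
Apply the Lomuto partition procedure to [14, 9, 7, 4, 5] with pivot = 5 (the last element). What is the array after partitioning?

Lomuto partition with pivot = 5:

Initial array: [14, 9, 7, 4, 5]

arr[0]=14 > 5: no swap
arr[1]=9 > 5: no swap
arr[2]=7 > 5: no swap
arr[3]=4 <= 5: swap with position 0, array becomes [4, 9, 7, 14, 5]

Place pivot at position 1: [4, 5, 7, 14, 9]
Pivot position: 1

After partitioning with pivot 5, the array becomes [4, 5, 7, 14, 9]. The pivot is placed at index 1. All elements to the left of the pivot are <= 5, and all elements to the right are > 5.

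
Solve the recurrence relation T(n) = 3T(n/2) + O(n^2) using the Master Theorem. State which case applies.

Master Theorem for T(n) = 3T(n/2) + O(n^2):

a = 3, b = 2, c = 2
log_b(a) = log_2(3) = 1.5850

Case 3: c = 2 > log_2(3) = 1.5850
T(n) = O(n^2) = O(n^2)

For T(n) = 3T(n/2) + O(n^2): log_2(3) = 1.5850. This is Case 3 of the Master Theorem (c > log_b(a), work dominated by root), giving O(n^2).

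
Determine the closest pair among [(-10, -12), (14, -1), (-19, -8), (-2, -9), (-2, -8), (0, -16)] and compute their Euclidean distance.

Computing all pairwise distances among 6 points:

d((-10, -12), (14, -1)) = 26.4008
d((-10, -12), (-19, -8)) = 9.8489
d((-10, -12), (-2, -9)) = 8.544
d((-10, -12), (-2, -8)) = 8.9443
d((-10, -12), (0, -16)) = 10.7703
d((14, -1), (-19, -8)) = 33.7343
d((14, -1), (-2, -9)) = 17.8885
d((14, -1), (-2, -8)) = 17.4642
d((14, -1), (0, -16)) = 20.5183
d((-19, -8), (-2, -9)) = 17.0294
d((-19, -8), (-2, -8)) = 17.0
d((-19, -8), (0, -16)) = 20.6155
d((-2, -9), (-2, -8)) = 1.0 <-- minimum
d((-2, -9), (0, -16)) = 7.2801
d((-2, -8), (0, -16)) = 8.2462

Closest pair: (-2, -9) and (-2, -8) with distance 1.0

The closest pair is (-2, -9) and (-2, -8) with Euclidean distance 1.0. For 6 points, brute-force pairwise comparison is shown above. For large n, the divide-and-conquer algorithm (sort by x, recurse on halves, check the dividing strip) achieves O(n log n).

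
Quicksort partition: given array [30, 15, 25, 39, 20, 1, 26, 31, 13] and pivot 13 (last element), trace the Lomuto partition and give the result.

Lomuto partition with pivot = 13:

Initial array: [30, 15, 25, 39, 20, 1, 26, 31, 13]

arr[0]=30 > 13: no swap
arr[1]=15 > 13: no swap
arr[2]=25 > 13: no swap
arr[3]=39 > 13: no swap
arr[4]=20 > 13: no swap
arr[5]=1 <= 13: swap with position 0, array becomes [1, 15, 25, 39, 20, 30, 26, 31, 13]
arr[6]=26 > 13: no swap
arr[7]=31 > 13: no swap

Place pivot at position 1: [1, 13, 25, 39, 20, 30, 26, 31, 15]
Pivot position: 1

After partitioning with pivot 13, the array becomes [1, 13, 25, 39, 20, 30, 26, 31, 15]. The pivot is placed at index 1. All elements to the left of the pivot are <= 13, and all elements to the right are > 13.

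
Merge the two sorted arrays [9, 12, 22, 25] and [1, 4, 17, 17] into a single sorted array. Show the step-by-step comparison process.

Merging process:

Compare 9 vs 1: take 1 from right. Merged: [1]
Compare 9 vs 4: take 4 from right. Merged: [1, 4]
Compare 9 vs 17: take 9 from left. Merged: [1, 4, 9]
Compare 12 vs 17: take 12 from left. Merged: [1, 4, 9, 12]
Compare 22 vs 17: take 17 from right. Merged: [1, 4, 9, 12, 17]
Compare 22 vs 17: take 17 from right. Merged: [1, 4, 9, 12, 17, 17]
Append remaining from left: [22, 25]. Merged: [1, 4, 9, 12, 17, 17, 22, 25]

Final merged array: [1, 4, 9, 12, 17, 17, 22, 25]
Total comparisons: 6

The merged array is [1, 4, 9, 12, 17, 17, 22, 25], requiring 6 comparisons. The merge step runs in O(n) time where n is the total number of elements.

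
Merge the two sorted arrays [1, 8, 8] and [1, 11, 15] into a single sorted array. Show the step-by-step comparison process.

Merging process:

Compare 1 vs 1: take 1 from left. Merged: [1]
Compare 8 vs 1: take 1 from right. Merged: [1, 1]
Compare 8 vs 11: take 8 from left. Merged: [1, 1, 8]
Compare 8 vs 11: take 8 from left. Merged: [1, 1, 8, 8]
Append remaining from right: [11, 15]. Merged: [1, 1, 8, 8, 11, 15]

Final merged array: [1, 1, 8, 8, 11, 15]
Total comparisons: 4

The merged array is [1, 1, 8, 8, 11, 15], requiring 4 comparisons. The merge step runs in O(n) time where n is the total number of elements.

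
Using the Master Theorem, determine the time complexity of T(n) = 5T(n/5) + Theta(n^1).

Master Theorem for T(n) = 5T(n/5) + O(n^1):

a = 5, b = 5, c = 1
log_b(a) = log_5(5) = 1.0000

Case 2: c = 1 = log_5(5) = 1.0000
T(n) = O(n^1 log n) = O(n log n)

For T(n) = 5T(n/5) + O(n^1): log_5(5) = 1.0000. This is Case 2 of the Master Theorem (c = log_b(a), equal work at all levels), giving O(n log n).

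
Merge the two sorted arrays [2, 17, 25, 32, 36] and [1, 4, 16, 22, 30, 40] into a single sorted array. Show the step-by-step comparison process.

Merging process:

Compare 2 vs 1: take 1 from right. Merged: [1]
Compare 2 vs 4: take 2 from left. Merged: [1, 2]
Compare 17 vs 4: take 4 from right. Merged: [1, 2, 4]
Compare 17 vs 16: take 16 from right. Merged: [1, 2, 4, 16]
Compare 17 vs 22: take 17 from left. Merged: [1, 2, 4, 16, 17]
Compare 25 vs 22: take 22 from right. Merged: [1, 2, 4, 16, 17, 22]
Compare 25 vs 30: take 25 from left. Merged: [1, 2, 4, 16, 17, 22, 25]
Compare 32 vs 30: take 30 from right. Merged: [1, 2, 4, 16, 17, 22, 25, 30]
Compare 32 vs 40: take 32 from left. Merged: [1, 2, 4, 16, 17, 22, 25, 30, 32]
Compare 36 vs 40: take 36 from left. Merged: [1, 2, 4, 16, 17, 22, 25, 30, 32, 36]
Append remaining from right: [40]. Merged: [1, 2, 4, 16, 17, 22, 25, 30, 32, 36, 40]

Final merged array: [1, 2, 4, 16, 17, 22, 25, 30, 32, 36, 40]
Total comparisons: 10

The merged array is [1, 2, 4, 16, 17, 22, 25, 30, 32, 36, 40], requiring 10 comparisons. The merge step runs in O(n) time where n is the total number of elements.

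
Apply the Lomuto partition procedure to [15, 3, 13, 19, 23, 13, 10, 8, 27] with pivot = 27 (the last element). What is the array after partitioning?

Lomuto partition with pivot = 27:

Initial array: [15, 3, 13, 19, 23, 13, 10, 8, 27]

arr[0]=15 <= 27: swap with position 0, array becomes [15, 3, 13, 19, 23, 13, 10, 8, 27]
arr[1]=3 <= 27: swap with position 1, array becomes [15, 3, 13, 19, 23, 13, 10, 8, 27]
arr[2]=13 <= 27: swap with position 2, array becomes [15, 3, 13, 19, 23, 13, 10, 8, 27]
arr[3]=19 <= 27: swap with position 3, array becomes [15, 3, 13, 19, 23, 13, 10, 8, 27]
arr[4]=23 <= 27: swap with position 4, array becomes [15, 3, 13, 19, 23, 13, 10, 8, 27]
arr[5]=13 <= 27: swap with position 5, array becomes [15, 3, 13, 19, 23, 13, 10, 8, 27]
arr[6]=10 <= 27: swap with position 6, array becomes [15, 3, 13, 19, 23, 13, 10, 8, 27]
arr[7]=8 <= 27: swap with position 7, array becomes [15, 3, 13, 19, 23, 13, 10, 8, 27]

Place pivot at position 8: [15, 3, 13, 19, 23, 13, 10, 8, 27]
Pivot position: 8

After partitioning with pivot 27, the array becomes [15, 3, 13, 19, 23, 13, 10, 8, 27]. The pivot is placed at index 8. All elements to the left of the pivot are <= 27, and all elements to the right are > 27.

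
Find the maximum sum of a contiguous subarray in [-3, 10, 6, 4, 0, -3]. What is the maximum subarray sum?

Using Kadane's algorithm on [-3, 10, 6, 4, 0, -3]:

Scanning through the array:
Position 1 (value 10): max_ending_here = 10, max_so_far = 10
Position 2 (value 6): max_ending_here = 16, max_so_far = 16
Position 3 (value 4): max_ending_here = 20, max_so_far = 20
Position 4 (value 0): max_ending_here = 20, max_so_far = 20
Position 5 (value -3): max_ending_here = 17, max_so_far = 20

Maximum subarray: [10, 6, 4]
Maximum sum: 20

The maximum subarray is [10, 6, 4] with sum 20. This subarray runs from index 1 to index 3.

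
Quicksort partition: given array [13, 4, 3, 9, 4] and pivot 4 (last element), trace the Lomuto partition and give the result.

Lomuto partition with pivot = 4:

Initial array: [13, 4, 3, 9, 4]

arr[0]=13 > 4: no swap
arr[1]=4 <= 4: swap with position 0, array becomes [4, 13, 3, 9, 4]
arr[2]=3 <= 4: swap with position 1, array becomes [4, 3, 13, 9, 4]
arr[3]=9 > 4: no swap

Place pivot at position 2: [4, 3, 4, 9, 13]
Pivot position: 2

After partitioning with pivot 4, the array becomes [4, 3, 4, 9, 13]. The pivot is placed at index 2. All elements to the left of the pivot are <= 4, and all elements to the right are > 4.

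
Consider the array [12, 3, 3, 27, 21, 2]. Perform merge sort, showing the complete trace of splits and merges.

Merge sort trace:

Split: [12, 3, 3, 27, 21, 2] -> [12, 3, 3] and [27, 21, 2]
  Split: [12, 3, 3] -> [12] and [3, 3]
    Split: [3, 3] -> [3] and [3]
    Merge: [3] + [3] -> [3, 3]
  Merge: [12] + [3, 3] -> [3, 3, 12]
  Split: [27, 21, 2] -> [27] and [21, 2]
    Split: [21, 2] -> [21] and [2]
    Merge: [21] + [2] -> [2, 21]
  Merge: [27] + [2, 21] -> [2, 21, 27]
Merge: [3, 3, 12] + [2, 21, 27] -> [2, 3, 3, 12, 21, 27]

Final sorted array: [2, 3, 3, 12, 21, 27]

The merge sort proceeds by recursively splitting the array and merging sorted halves.
After all merges, the sorted array is [2, 3, 3, 12, 21, 27].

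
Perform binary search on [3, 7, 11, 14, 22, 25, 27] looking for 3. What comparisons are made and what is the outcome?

Binary search for 3 in [3, 7, 11, 14, 22, 25, 27]:

lo=0, hi=6, mid=3, arr[mid]=14 -> 14 > 3, search left half
lo=0, hi=2, mid=1, arr[mid]=7 -> 7 > 3, search left half
lo=0, hi=0, mid=0, arr[mid]=3 -> Found target at index 0!

Binary search finds 3 at index 0 after 3 comparisons. The search repeatedly halves the search space by comparing with the middle element.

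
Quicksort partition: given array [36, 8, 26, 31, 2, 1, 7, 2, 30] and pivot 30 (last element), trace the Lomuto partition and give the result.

Lomuto partition with pivot = 30:

Initial array: [36, 8, 26, 31, 2, 1, 7, 2, 30]

arr[0]=36 > 30: no swap
arr[1]=8 <= 30: swap with position 0, array becomes [8, 36, 26, 31, 2, 1, 7, 2, 30]
arr[2]=26 <= 30: swap with position 1, array becomes [8, 26, 36, 31, 2, 1, 7, 2, 30]
arr[3]=31 > 30: no swap
arr[4]=2 <= 30: swap with position 2, array becomes [8, 26, 2, 31, 36, 1, 7, 2, 30]
arr[5]=1 <= 30: swap with position 3, array becomes [8, 26, 2, 1, 36, 31, 7, 2, 30]
arr[6]=7 <= 30: swap with position 4, array becomes [8, 26, 2, 1, 7, 31, 36, 2, 30]
arr[7]=2 <= 30: swap with position 5, array becomes [8, 26, 2, 1, 7, 2, 36, 31, 30]

Place pivot at position 6: [8, 26, 2, 1, 7, 2, 30, 31, 36]
Pivot position: 6

After partitioning with pivot 30, the array becomes [8, 26, 2, 1, 7, 2, 30, 31, 36]. The pivot is placed at index 6. All elements to the left of the pivot are <= 30, and all elements to the right are > 30.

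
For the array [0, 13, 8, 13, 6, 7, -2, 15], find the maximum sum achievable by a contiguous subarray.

Using Kadane's algorithm on [0, 13, 8, 13, 6, 7, -2, 15]:

Scanning through the array:
Position 1 (value 13): max_ending_here = 13, max_so_far = 13
Position 2 (value 8): max_ending_here = 21, max_so_far = 21
Position 3 (value 13): max_ending_here = 34, max_so_far = 34
Position 4 (value 6): max_ending_here = 40, max_so_far = 40
Position 5 (value 7): max_ending_here = 47, max_so_far = 47
Position 6 (value -2): max_ending_here = 45, max_so_far = 47
Position 7 (value 15): max_ending_here = 60, max_so_far = 60

Maximum subarray: [0, 13, 8, 13, 6, 7, -2, 15]
Maximum sum: 60

The maximum subarray is [0, 13, 8, 13, 6, 7, -2, 15] with sum 60. This subarray runs from index 0 to index 7.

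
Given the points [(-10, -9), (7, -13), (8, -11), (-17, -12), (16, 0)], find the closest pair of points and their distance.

Computing all pairwise distances among 5 points:

d((-10, -9), (7, -13)) = 17.4642
d((-10, -9), (8, -11)) = 18.1108
d((-10, -9), (-17, -12)) = 7.6158
d((-10, -9), (16, 0)) = 27.5136
d((7, -13), (8, -11)) = 2.2361 <-- minimum
d((7, -13), (-17, -12)) = 24.0208
d((7, -13), (16, 0)) = 15.8114
d((8, -11), (-17, -12)) = 25.02
d((8, -11), (16, 0)) = 13.6015
d((-17, -12), (16, 0)) = 35.1141

Closest pair: (7, -13) and (8, -11) with distance 2.2361

The closest pair is (7, -13) and (8, -11) with Euclidean distance 2.2361. For 5 points, brute-force pairwise comparison is shown above. For large n, the divide-and-conquer algorithm (sort by x, recurse on halves, check the dividing strip) achieves O(n log n).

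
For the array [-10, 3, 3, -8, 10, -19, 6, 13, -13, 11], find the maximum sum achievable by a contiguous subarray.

Using Kadane's algorithm on [-10, 3, 3, -8, 10, -19, 6, 13, -13, 11]:

Scanning through the array:
Position 1 (value 3): max_ending_here = 3, max_so_far = 3
Position 2 (value 3): max_ending_here = 6, max_so_far = 6
Position 3 (value -8): max_ending_here = -2, max_so_far = 6
Position 4 (value 10): max_ending_here = 10, max_so_far = 10
Position 5 (value -19): max_ending_here = -9, max_so_far = 10
Position 6 (value 6): max_ending_here = 6, max_so_far = 10
Position 7 (value 13): max_ending_here = 19, max_so_far = 19
Position 8 (value -13): max_ending_here = 6, max_so_far = 19
Position 9 (value 11): max_ending_here = 17, max_so_far = 19

Maximum subarray: [6, 13]
Maximum sum: 19

The maximum subarray is [6, 13] with sum 19. This subarray runs from index 6 to index 7.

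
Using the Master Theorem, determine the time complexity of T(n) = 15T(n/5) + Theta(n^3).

Master Theorem for T(n) = 15T(n/5) + O(n^3):

a = 15, b = 5, c = 3
log_b(a) = log_5(15) = 1.6826

Case 3: c = 3 > log_5(15) = 1.6826
T(n) = O(n^3) = O(n^3)

For T(n) = 15T(n/5) + O(n^3): log_5(15) = 1.6826. This is Case 3 of the Master Theorem (c > log_b(a), work dominated by root), giving O(n^3).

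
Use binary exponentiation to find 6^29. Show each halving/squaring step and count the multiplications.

Computing 6^29 by squaring (build up from 6^1; each line after the first costs one multiplication):

6^1 = 6
6^2 = (6^1)^2 = 6^2 = 36
6^3 = 6 * 6^2 = 6 * 36 = 216
6^6 = (6^3)^2 = 216^2 = 46656
6^7 = 6 * 6^6 = 6 * 46656 = 279936
6^14 = (6^7)^2 = 279936^2 = 78364164096
6^28 = (6^14)^2 = 78364164096^2 = 6140942214464815497216
6^29 = 6 * 6^28 = 6 * 6140942214464815497216 = 36845653286788892983296

Result: 36845653286788892983296
Multiplications needed: 7 (7 lines after 6^1)

6^29 = 36845653286788892983296. Using exponentiation by squaring, this requires 7 multiplications. The key idea: if the exponent is even, square the half-power; if odd, multiply by the base once.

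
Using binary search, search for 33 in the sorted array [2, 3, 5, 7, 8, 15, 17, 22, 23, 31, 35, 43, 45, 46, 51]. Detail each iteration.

Binary search for 33 in [2, 3, 5, 7, 8, 15, 17, 22, 23, 31, 35, 43, 45, 46, 51]:

lo=0, hi=14, mid=7, arr[mid]=22 -> 22 < 33, search right half
lo=8, hi=14, mid=11, arr[mid]=43 -> 43 > 33, search left half
lo=8, hi=10, mid=9, arr[mid]=31 -> 31 < 33, search right half
lo=10, hi=10, mid=10, arr[mid]=35 -> 35 > 33, search left half
lo=10 > hi=9, target 33 not found

Binary search determines that 33 is not in the array after 4 comparisons. The search space was exhausted without finding the target.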